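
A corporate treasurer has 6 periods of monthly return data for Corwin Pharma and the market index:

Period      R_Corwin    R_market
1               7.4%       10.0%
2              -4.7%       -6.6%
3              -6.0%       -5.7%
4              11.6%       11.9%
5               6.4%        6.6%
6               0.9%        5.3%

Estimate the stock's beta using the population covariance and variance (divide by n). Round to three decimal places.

0.859

Mean R_i = (7.4 − 4.7 − 6.0 + 11.6 + 6.4 + 0.9) / 6 = 2.6000%
Mean R_m = (10.0 − 6.6 − 5.7 + 11.9 + 6.6 + 5.3) / 6 = 3.5833%
Σ(R_i − R̄_i)(R_m − R̄_m) = 268.3700  ⇒  Cov = 268.3700 / 6 = 44.7283
Σ(R_m − R̄_m)² = 312.2683  ⇒  Var(R_m) = 312.2683 / 6 = 52.0447
β = Cov / Var(R_m) = 44.7283 / 52.0447 = 0.8594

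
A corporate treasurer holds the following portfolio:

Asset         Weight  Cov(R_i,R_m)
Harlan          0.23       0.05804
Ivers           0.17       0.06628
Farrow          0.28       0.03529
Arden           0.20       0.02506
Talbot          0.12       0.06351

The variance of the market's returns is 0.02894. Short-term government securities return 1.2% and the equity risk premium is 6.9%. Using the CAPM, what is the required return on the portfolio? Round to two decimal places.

12.44%

β_Harlan = 0.05804 / 0.02894 = 2.0055
β_Ivers = 0.06628 / 0.02894 = 2.2903
β_Farrow = 0.03529 / 0.02894 = 1.2194
β_Arden = 0.02506 / 0.02894 = 0.8659
β_Talbot = 0.06351 / 0.02894 = 2.1945
β_P = Σ w_i β_i = 0.23×2.0055 + 0.17×2.2903 + 0.28×1.2194 + 0.20×0.8659 + 0.12×2.1945 = 1.6286
E(R_P) = R_f + β_P × MRP = 1.2% + 1.6286 × 6.9% = 12.44%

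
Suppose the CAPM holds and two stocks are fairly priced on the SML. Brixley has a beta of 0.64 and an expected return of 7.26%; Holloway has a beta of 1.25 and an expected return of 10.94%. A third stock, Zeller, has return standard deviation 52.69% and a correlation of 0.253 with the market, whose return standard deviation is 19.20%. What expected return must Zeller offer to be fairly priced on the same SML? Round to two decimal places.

MRP = (10.94% − 7.26%) / (1.25 − 0.64) = 6.0328%
R_f = 7.26% − 0.64 × 6.0328% = 3.3990%
β_Zeller = ρ·σ_i/σ_m = 0.253 × 52.69 / 19.20 = 0.6943
E(R_Zeller) = R_f + β × MRP = 3.3990% + 0.6943 × 6.0328% = 7.59%

7.59%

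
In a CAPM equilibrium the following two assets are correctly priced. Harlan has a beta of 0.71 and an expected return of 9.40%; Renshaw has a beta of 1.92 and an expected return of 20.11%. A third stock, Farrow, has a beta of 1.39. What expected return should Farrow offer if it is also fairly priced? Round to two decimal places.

MRP (SML slope) = (20.11% − 9.40%) / (1.92 − 0.71) = 10.71% / 1.21 = 8.8512%
R_f (intercept) = 9.40% − 0.71 × 8.8512% = 3.1156%
E(R_Farrow) = R_f + β × MRP = 3.1156% + 1.39 × 8.8512% = 15.42%

15.42%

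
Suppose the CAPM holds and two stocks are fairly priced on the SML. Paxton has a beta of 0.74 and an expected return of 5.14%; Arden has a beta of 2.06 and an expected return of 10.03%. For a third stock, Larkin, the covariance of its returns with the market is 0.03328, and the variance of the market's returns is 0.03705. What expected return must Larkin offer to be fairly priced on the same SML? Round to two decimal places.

5.73%

MRP = (10.03% − 5.14%) / (2.06 − 0.74) = 3.7045%
R_f = 5.14% − 0.74 × 3.7045% = 2.3987%
β_Larkin = Cov / Var(R_m) = 0.03328 / 0.03705 = 0.8982
E(R_Larkin) = R_f + β × MRP = 2.3987% + 0.8982 × 3.7045% = 5.73%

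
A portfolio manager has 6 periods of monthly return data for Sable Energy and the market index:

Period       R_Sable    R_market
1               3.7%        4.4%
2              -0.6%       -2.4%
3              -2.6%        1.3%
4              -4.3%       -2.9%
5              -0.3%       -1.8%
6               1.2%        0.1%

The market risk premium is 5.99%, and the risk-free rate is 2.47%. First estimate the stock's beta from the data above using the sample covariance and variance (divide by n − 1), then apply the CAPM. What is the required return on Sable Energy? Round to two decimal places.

Mean R_i = (3.7 − 0.6 − 2.6 − 4.3 − 0.3 + 1.2) / 6 = -0.4833%
Mean R_m = (4.4 − 2.4 + 1.3 − 2.9 − 1.8 + 0.1) / 6 = -0.2167%
Σ(R_i − R̄_i)(R_m − R̄_m) = 26.8417  ⇒  Cov = 26.8417 / 5 = 5.3683
Σ(R_m − R̄_m)² = 38.1883  ⇒  Var(R_m) = 38.1883 / 5 = 7.6377
β = Cov / Var(R_m) = 5.3683 / 7.6377 = 0.7029
E(R) = R_f + β × MRP = 2.47% + 0.7029 × 5.99% = 6.68%

6.68%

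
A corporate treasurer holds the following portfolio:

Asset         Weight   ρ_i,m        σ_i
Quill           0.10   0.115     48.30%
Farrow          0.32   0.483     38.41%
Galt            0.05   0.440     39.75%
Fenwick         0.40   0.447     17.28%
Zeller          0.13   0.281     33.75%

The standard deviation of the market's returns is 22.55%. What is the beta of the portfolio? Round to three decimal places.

0.518

β_Quill = 0.115 × 48.30% / 22.55% = 0.2463
β_Farrow = 0.483 × 38.41% / 22.55% = 0.8227
β_Galt = 0.440 × 39.75% / 22.55% = 0.7756
β_Fenwick = 0.447 × 17.28% / 22.55% = 0.3425
β_Zeller = 0.281 × 33.75% / 22.55% = 0.4206
β_P = Σ w_i β_i = 0.10×0.2463 + 0.32×0.8227 + 0.05×0.7756 + 0.40×0.3425 + 0.13×0.4206 = 0.5184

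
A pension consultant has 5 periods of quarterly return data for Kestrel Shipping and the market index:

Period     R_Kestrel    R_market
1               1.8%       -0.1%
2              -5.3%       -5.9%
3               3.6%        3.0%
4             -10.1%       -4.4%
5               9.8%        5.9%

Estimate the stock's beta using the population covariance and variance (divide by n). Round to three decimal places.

Mean R_i = (1.8 − 5.3 + 3.6 − 10.1 + 9.8) / 5 = -0.0400%
Mean R_m = (-0.1 − 5.9 + 3.0 − 4.4 + 5.9) / 5 = -0.3000%
Σ(R_i − R̄_i)(R_m − R̄_m) = 144.0900  ⇒  Cov = 144.0900 / 5 = 28.8180
Σ(R_m − R̄_m)² = 97.5400  ⇒  Var(R_m) = 97.5400 / 5 = 19.5080
β = Cov / Var(R_m) = 28.8180 / 19.5080 = 1.4772

1.477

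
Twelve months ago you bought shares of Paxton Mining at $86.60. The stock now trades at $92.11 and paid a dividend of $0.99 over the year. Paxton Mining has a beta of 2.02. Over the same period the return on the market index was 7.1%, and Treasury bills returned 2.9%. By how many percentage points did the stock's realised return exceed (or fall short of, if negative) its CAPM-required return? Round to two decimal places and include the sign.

Realised HPR = (P1 + D1 − P0) / P0 = (92.11 + 0.99 − 86.60) / 86.60 = 6.50 / 86.60 = 7.5058%
MRP = 7.1% − 2.9% = 4.20%
CAPM required = R_f + β·MRP = 2.9% + 2.02 × 4.2% = 11.3840%
α = realised − required = 7.5058% − 11.3840% = -3.88%

-3.88%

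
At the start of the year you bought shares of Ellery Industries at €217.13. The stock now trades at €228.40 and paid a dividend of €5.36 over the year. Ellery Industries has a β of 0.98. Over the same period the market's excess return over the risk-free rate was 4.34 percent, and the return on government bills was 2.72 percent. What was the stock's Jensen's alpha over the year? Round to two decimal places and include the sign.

Realised HPR = (P1 + D1 − P0) / P0 = (228.40 + 5.36 − 217.13) / 217.13 = 16.63 / 217.13 = 7.6590%
CAPM required = R_f + β·MRP = 2.72% + 0.98 × 4.34% = 6.9732%
α = realised − required = 7.6590% − 6.9732% = +0.69%

+0.69%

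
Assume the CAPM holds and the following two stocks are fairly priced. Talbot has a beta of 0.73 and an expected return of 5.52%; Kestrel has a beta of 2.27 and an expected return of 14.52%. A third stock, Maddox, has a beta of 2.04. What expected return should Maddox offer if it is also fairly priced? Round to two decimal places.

13.18%

MRP (SML slope) = (14.52% − 5.52%) / (2.27 − 0.73) = 9.00% / 1.54 = 5.8442%
R_f (intercept) = 5.52% − 0.73 × 5.8442% = 1.2537%
E(R_Maddox) = R_f + β × MRP = 1.2537% + 2.04 × 5.8442% = 13.18%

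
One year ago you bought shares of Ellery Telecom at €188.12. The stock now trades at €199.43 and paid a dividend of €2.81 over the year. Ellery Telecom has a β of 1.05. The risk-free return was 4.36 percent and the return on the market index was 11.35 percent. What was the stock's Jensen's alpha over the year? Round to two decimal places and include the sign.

-4.19%

Realised HPR = (P1 + D1 − P0) / P0 = (199.43 + 2.81 − 188.12) / 188.12 = 14.12 / 188.12 = 7.5058%
MRP = 11.35% − 4.36% = 6.99%
CAPM required = R_f + β·MRP = 4.36% + 1.05 × 6.99% = 11.6995%
α = realised − required = 7.5058% − 11.6995% = -4.19%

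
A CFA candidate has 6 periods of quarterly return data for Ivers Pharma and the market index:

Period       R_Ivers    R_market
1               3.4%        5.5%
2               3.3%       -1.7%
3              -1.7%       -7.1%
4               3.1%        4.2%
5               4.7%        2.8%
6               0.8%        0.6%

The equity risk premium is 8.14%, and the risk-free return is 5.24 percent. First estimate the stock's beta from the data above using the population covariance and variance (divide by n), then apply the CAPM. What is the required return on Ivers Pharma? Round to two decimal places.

Mean R_i = (3.4 + 3.3 − 1.7 + 3.1 + 4.7 + 0.8) / 6 = 2.2667%
Mean R_m = (5.5 − 1.7 − 7.1 + 4.2 + 2.8 + 0.6) / 6 = 0.7167%
Σ(R_i − R̄_i)(R_m − R̄_m) = 42.0733  ⇒  Cov = 42.0733 / 6 = 7.0122
Σ(R_m − R̄_m)² = 106.3083  ⇒  Var(R_m) = 106.3083 / 6 = 17.7181
β = Cov / Var(R_m) = 7.0122 / 17.7181 = 0.3958
E(R) = R_f + β × MRP = 5.24% + 0.3958 × 8.14% = 8.46%

8.46%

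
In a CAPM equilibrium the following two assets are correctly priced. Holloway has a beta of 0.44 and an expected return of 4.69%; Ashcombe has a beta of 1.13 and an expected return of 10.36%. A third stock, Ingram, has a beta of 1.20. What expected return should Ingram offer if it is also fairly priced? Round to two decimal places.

10.94%

MRP (SML slope) = (10.36% − 4.69%) / (1.13 − 0.44) = 5.67% / 0.69 = 8.2174%
R_f (intercept) = 4.69% − 0.44 × 8.2174% = 1.0743%
E(R_Ingram) = R_f + β × MRP = 1.0743% + 1.20 × 8.2174% = 10.94%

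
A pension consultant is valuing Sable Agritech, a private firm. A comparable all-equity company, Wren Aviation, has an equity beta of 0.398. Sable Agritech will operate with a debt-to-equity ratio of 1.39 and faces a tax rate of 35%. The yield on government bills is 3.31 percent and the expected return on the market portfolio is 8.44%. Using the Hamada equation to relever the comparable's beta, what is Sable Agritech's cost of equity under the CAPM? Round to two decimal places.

7.20%

β_L = β_U × [1 + (1 − t)(D/E)] = 0.398 × [1 + (1 − 0.35) × 1.39]
    = 0.398 × [1 + 0.65 × 1.39] = 0.398 × 1.9035 = 0.7576
MRP = 8.44% − 3.31% = 5.13%
E(R) = R_f + β_L × MRP = 3.31% + 0.7576 × 5.13% = 7.20%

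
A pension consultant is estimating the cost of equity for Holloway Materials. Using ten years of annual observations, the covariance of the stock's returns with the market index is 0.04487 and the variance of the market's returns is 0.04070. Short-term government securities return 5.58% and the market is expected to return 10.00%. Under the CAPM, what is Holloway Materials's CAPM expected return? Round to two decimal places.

10.45%

β = Cov(R_i, R_m) / Var(R_m) = 0.04487 / 0.04070 = 1.1025
MRP = 10.00% − 5.58% = 4.42%
E(R) = R_f + β × MRP = 5.58% + 1.1025 × 4.42% = 10.45%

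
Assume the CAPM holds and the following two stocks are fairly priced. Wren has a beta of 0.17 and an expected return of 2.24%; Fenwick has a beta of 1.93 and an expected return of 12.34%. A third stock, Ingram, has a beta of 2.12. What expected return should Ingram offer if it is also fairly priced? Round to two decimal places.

13.43%

MRP (SML slope) = (12.34% − 2.24%) / (1.93 − 0.17) = 10.10% / 1.76 = 5.7386%
R_f (intercept) = 2.24% − 0.17 × 5.7386% = 1.2644%
E(R_Ingram) = R_f + β × MRP = 1.2644% + 2.12 × 5.7386% = 13.43%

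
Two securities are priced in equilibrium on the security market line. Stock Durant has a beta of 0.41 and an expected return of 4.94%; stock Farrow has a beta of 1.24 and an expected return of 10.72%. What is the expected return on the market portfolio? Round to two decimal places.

Both satisfy E(R) = R_f + β·MRP, so the slope of the SML is
MRP = (10.72% − 4.94%) / (1.24 − 0.41) = 5.78% / 0.83 = 6.9639%
R_f = E(R_Durant) − β_Durant·MRP = 4.94% − 0.41 × 6.9639% = 2.0848%
E(R_m) = R_f + MRP = 2.0848% + 6.9639% = 9.05%

9.05%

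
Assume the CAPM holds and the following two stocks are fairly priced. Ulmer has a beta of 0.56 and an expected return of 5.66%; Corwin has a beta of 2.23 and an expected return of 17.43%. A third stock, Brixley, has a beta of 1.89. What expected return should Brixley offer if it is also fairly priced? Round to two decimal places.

15.03%

MRP (SML slope) = (17.43% − 5.66%) / (2.23 − 0.56) = 11.77% / 1.67 = 7.0479%
R_f (intercept) = 5.66% − 0.56 × 7.0479% = 1.7132%
E(R_Brixley) = R_f + β × MRP = 1.7132% + 1.89 × 7.0479% = 15.03%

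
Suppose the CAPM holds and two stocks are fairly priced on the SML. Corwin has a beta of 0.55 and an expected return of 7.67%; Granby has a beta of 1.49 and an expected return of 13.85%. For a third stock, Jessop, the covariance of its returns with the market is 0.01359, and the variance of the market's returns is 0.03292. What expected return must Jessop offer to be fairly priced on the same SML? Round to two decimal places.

MRP = (13.85% − 7.67%) / (1.49 − 0.55) = 6.5745%
R_f = 7.67% − 0.55 × 6.5745% = 4.0540%
β_Jessop = Cov / Var(R_m) = 0.01359 / 0.03292 = 0.4128
E(R_Jessop) = R_f + β × MRP = 4.0540% + 0.4128 × 6.5745% = 6.77%

6.77%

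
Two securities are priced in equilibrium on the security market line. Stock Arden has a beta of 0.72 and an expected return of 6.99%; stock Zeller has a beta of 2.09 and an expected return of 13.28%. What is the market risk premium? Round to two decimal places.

4.59%

Both satisfy E(R) = R_f + β·MRP, so the slope of the SML is
MRP = (13.28% − 6.99%) / (2.09 − 0.72) = 6.29% / 1.37 = 4.5912%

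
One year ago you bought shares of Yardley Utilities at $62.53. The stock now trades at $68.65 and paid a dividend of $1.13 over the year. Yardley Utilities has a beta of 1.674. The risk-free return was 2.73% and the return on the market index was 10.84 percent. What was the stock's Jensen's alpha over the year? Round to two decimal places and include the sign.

-4.71%

Realised HPR = (P1 + D1 − P0) / P0 = (68.65 + 1.13 − 62.53) / 62.53 = 7.25 / 62.53 = 11.5944%
MRP = 10.84% − 2.73% = 8.11%
CAPM required = R_f + β·MRP = 2.73% + 1.674 × 8.11% = 16.30614%
α = realised − required = 11.5944% − 16.30614% = -4.71%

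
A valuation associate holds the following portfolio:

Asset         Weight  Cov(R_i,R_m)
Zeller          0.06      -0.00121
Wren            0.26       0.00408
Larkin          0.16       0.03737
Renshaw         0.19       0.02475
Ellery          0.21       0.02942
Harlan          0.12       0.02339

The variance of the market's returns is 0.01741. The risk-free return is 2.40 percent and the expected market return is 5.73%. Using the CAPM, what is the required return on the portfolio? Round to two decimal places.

β_Zeller = -0.00121 / 0.01741 = -0.0695
β_Wren = 0.00408 / 0.01741 = 0.2343
β_Larkin = 0.03737 / 0.01741 = 2.1465
β_Renshaw = 0.02475 / 0.01741 = 1.4216
β_Ellery = 0.02942 / 0.01741 = 1.6898
β_Harlan = 0.02339 / 0.01741 = 1.3435
β_P = Σ w_i β_i = 0.06×-0.0695 + 0.26×0.2343 + 0.16×2.1465 + 0.19×1.4216 + 0.21×1.6898 + 0.12×1.3435 = 1.1864
MRP = 5.73% − 2.40% = 3.33%
E(R_P) = R_f + β_P × MRP = 2.40% + 1.1864 × 3.33% = 6.35%

6.35%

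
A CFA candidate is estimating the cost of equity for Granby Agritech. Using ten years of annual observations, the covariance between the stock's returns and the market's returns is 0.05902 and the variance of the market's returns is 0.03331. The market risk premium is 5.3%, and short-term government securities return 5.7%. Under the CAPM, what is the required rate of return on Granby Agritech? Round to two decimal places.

15.09%

β = Cov(R_i, R_m) / Var(R_m) = 0.05902 / 0.03331 = 1.7718
E(R) = R_f + β × MRP = 5.7% + 1.7718 × 5.3% = 15.09%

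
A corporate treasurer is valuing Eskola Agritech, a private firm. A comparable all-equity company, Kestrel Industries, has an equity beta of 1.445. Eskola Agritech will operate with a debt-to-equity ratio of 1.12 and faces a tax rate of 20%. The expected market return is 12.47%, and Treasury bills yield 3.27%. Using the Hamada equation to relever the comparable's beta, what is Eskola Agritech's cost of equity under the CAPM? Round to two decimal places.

β_L = β_U × [1 + (1 − t)(D/E)] = 1.445 × [1 + (1 − 0.20) × 1.12]
    = 1.445 × [1 + 0.80 × 1.12] = 1.445 × 1.8960 = 2.7397
MRP = 12.47% − 3.27% = 9.20%
E(R) = R_f + β_L × MRP = 3.27% + 2.7397 × 9.20% = 28.48%

28.48%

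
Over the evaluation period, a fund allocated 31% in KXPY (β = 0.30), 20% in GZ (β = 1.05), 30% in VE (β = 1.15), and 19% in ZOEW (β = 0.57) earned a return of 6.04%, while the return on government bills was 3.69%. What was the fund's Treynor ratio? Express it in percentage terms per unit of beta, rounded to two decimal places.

3.11%

β_P = 0.31×0.30 + 0.20×1.05 + 0.30×1.15 + 0.19×0.57 = 0.7563
Treynor = (R_P − R_f) / β_P = (6.04% − 3.69%) / 0.7563 = 2.35% / 0.7563 = 3.11%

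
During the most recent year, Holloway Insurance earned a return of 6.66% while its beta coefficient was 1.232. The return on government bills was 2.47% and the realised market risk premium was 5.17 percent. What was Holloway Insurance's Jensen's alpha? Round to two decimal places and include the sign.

CAPM benchmark = R_f + β(R_m − R_f) = 2.47% + 1.232 × 5.17% = 8.83944%
α = actual − benchmark = 6.66% − 8.83944% = -2.18%

-2.18%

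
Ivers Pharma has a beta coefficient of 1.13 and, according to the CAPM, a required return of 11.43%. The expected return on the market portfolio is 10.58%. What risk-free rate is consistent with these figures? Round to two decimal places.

4.04%

E(R) = R_f + β(E(R_m) − R_f) = R_f(1 − β) + β·E(R_m)
11.43% = R_f × (1 − 1.13) + 1.13 × 10.58%
11.43% = R_f × -0.13 + 11.9554%
R_f = (11.43% − 11.9554%) / -0.13 = 4.04%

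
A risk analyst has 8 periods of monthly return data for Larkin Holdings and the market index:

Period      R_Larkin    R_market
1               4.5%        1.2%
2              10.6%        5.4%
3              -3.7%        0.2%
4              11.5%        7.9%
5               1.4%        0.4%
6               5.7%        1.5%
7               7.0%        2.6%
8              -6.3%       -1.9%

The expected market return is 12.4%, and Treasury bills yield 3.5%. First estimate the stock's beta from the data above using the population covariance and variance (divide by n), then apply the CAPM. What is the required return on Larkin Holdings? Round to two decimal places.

Mean R_i = (4.5 + 10.6 − 3.7 + 11.5 + 1.4 + 5.7 + 7.0 − 6.3) / 8 = 3.8375%
Mean R_m = (1.2 + 5.4 + 0.2 + 7.9 + 0.4 + 1.5 + 2.6 − 1.9) / 8 = 2.1625%
Σ(R_i − R̄_i)(R_m − R̄_m) = 125.6413  ⇒  Cov = 125.6413 / 8 = 15.7052
Σ(R_m − R̄_m)² = 68.4188  ⇒  Var(R_m) = 68.4188 / 8 = 8.5524
β = Cov / Var(R_m) = 15.7052 / 8.5524 = 1.8364
MRP = 12.4% − 3.5% = 8.90%
E(R) = R_f + β × MRP = 3.5% + 1.8364 × 8.9% = 19.84%

19.84%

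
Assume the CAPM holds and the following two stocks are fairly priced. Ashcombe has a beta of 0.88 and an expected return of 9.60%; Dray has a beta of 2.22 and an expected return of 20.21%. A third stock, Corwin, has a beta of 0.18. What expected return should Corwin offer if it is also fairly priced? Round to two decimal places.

MRP (SML slope) = (20.21% − 9.60%) / (2.22 − 0.88) = 10.61% / 1.34 = 7.9179%
R_f (intercept) = 9.60% − 0.88 × 7.9179% = 2.6322%
E(R_Corwin) = R_f + β × MRP = 2.6322% + 0.18 × 7.9179% = 4.06%

4.06%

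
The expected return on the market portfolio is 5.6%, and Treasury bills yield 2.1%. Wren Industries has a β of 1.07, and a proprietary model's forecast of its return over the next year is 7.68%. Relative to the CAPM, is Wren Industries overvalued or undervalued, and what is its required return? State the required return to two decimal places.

Undervalued; required return 5.85%

MRP = 5.6% − 2.1% = 3.50%
Required return = R_f + β·MRP = 2.1% + 1.07 × 3.5% = 5.85%
Forecast 7.68% > required 5.85% → the stock plots above the SML → undervalued.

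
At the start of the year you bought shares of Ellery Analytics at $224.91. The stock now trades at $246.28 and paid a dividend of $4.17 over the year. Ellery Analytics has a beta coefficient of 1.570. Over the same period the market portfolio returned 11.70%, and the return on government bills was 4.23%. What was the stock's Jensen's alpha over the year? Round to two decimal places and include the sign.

Realised HPR = (P1 + D1 − P0) / P0 = (246.28 + 4.17 − 224.91) / 224.91 = 25.54 / 224.91 = 11.3557%
MRP = 11.70% − 4.23% = 7.47%
CAPM required = R_f + β·MRP = 4.23% + 1.570 × 7.47% = 15.95790%
α = realised − required = 11.3557% − 15.95790% = -4.60%

-4.60%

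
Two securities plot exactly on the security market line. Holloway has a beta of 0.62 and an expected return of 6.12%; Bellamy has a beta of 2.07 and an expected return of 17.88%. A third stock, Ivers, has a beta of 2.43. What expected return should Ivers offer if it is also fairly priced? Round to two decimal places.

20.80%

MRP (SML slope) = (17.88% − 6.12%) / (2.07 − 0.62) = 11.76% / 1.45 = 8.1103%
R_f (intercept) = 6.12% − 0.62 × 8.1103% = 1.0916%
E(R_Ivers) = R_f + β × MRP = 1.0916% + 2.43 × 8.1103% = 20.80%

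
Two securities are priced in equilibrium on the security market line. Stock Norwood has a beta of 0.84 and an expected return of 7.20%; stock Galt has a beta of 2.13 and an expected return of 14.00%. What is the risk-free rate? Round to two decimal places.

Both satisfy E(R) = R_f + β·MRP, so the slope of the SML is
MRP = (14.00% − 7.20%) / (2.13 − 0.84) = 6.80% / 1.29 = 5.2713%
R_f = E(R_Norwood) − β_Norwood·MRP = 7.20% − 0.84 × 5.2713% = 2.7721%

2.77%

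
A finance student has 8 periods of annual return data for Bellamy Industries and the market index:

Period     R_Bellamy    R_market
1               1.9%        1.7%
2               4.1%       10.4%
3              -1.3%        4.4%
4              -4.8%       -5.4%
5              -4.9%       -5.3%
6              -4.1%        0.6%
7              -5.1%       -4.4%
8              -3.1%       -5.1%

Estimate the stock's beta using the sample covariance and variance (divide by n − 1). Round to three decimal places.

0.522

Mean R_i = (1.9 + 4.1 − 1.3 − 4.8 − 4.9 − 4.1 − 5.1 − 3.1) / 8 = -2.1625%
Mean R_m = (1.7 + 10.4 + 4.4 − 5.4 − 5.3 + 0.6 − 4.4 − 5.1) / 8 = -0.3875%
Σ(R_i − R̄_i)(R_m − R̄_m) = 121.1263  ⇒  Cov = 121.1263 / 7 = 17.3038
Σ(R_m − R̄_m)² = 232.1888  ⇒  Var(R_m) = 232.1888 / 7 = 33.1698
β = Cov / Var(R_m) = 17.3038 / 33.1698 = 0.5217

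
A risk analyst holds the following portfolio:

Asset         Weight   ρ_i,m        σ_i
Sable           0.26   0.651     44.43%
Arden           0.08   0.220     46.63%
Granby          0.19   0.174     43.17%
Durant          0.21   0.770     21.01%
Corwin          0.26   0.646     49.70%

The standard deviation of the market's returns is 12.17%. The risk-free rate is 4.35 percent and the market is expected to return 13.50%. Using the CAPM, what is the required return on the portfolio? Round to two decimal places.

20.52%

β_Sable = 0.651 × 44.43% / 12.17% = 2.3767
β_Arden = 0.220 × 46.63% / 12.17% = 0.8429
β_Granby = 0.174 × 43.17% / 12.17% = 0.6172
β_Durant = 0.770 × 21.01% / 12.17% = 1.3293
β_Corwin = 0.646 × 49.70% / 12.17% = 2.6381
β_P = Σ w_i β_i = 0.26×2.3767 + 0.08×0.8429 + 0.19×0.6172 + 0.21×1.3293 + 0.26×2.6381 = 1.7677
MRP = 13.50% − 4.35% = 9.15%
E(R_P) = R_f + β_P × MRP = 4.35% + 1.7677 × 9.15% = 20.52%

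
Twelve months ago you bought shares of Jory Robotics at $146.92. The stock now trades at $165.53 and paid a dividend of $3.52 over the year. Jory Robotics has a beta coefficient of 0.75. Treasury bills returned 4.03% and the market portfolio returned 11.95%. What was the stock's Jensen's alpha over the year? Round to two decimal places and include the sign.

+5.09%

Realised HPR = (P1 + D1 − P0) / P0 = (165.53 + 3.52 − 146.92) / 146.92 = 22.13 / 146.92 = 15.0626%
MRP = 11.95% − 4.03% = 7.92%
CAPM required = R_f + β·MRP = 4.03% + 0.75 × 7.92% = 9.9700%
α = realised − required = 15.0626% − 9.9700% = +5.09%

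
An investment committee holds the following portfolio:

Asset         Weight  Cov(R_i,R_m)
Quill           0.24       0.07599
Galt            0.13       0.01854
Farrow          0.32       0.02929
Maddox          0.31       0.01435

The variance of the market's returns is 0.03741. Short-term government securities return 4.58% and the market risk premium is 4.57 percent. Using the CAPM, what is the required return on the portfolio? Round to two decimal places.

8.79%

β_Quill = 0.07599 / 0.03741 = 2.0313
β_Galt = 0.01854 / 0.03741 = 0.4956
β_Farrow = 0.02929 / 0.03741 = 0.7829
β_Maddox = 0.01435 / 0.03741 = 0.3836
β_P = Σ w_i β_i = 0.24×2.0313 + 0.13×0.4956 + 0.32×0.7829 + 0.31×0.3836 = 0.9214
E(R_P) = R_f + β_P × MRP = 4.58% + 0.9214 × 4.57% = 8.79%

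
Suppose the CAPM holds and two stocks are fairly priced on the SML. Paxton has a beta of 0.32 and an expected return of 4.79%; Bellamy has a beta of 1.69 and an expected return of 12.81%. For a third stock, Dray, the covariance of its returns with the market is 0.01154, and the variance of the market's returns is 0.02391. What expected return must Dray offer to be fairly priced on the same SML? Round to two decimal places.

5.74%

MRP = (12.81% − 4.79%) / (1.69 − 0.32) = 5.8540%
R_f = 4.79% − 0.32 × 5.8540% = 2.9167%
β_Dray = Cov / Var(R_m) = 0.01154 / 0.02391 = 0.4826
E(R_Dray) = R_f + β × MRP = 2.9167% + 0.4826 × 5.8540% = 5.74%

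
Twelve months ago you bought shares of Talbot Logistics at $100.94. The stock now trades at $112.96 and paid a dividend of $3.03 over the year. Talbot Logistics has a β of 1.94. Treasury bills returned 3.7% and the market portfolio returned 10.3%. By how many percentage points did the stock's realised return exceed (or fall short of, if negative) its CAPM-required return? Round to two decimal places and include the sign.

Realised HPR = (P1 + D1 − P0) / P0 = (112.96 + 3.03 − 100.94) / 100.94 = 15.05 / 100.94 = 14.9098%
MRP = 10.3% − 3.7% = 6.60%
CAPM required = R_f + β·MRP = 3.7% + 1.94 × 6.6% = 16.5040%
α = realised − required = 14.9098% − 16.5040% = -1.59%

-1.59%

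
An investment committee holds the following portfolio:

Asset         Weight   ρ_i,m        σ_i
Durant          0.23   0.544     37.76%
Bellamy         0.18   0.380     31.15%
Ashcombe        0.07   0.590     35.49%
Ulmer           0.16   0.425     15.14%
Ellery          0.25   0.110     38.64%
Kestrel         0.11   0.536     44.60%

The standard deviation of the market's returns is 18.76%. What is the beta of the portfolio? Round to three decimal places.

β_Durant = 0.544 × 37.76% / 18.76% = 1.0950
β_Bellamy = 0.380 × 31.15% / 18.76% = 0.6310
β_Ashcombe = 0.590 × 35.49% / 18.76% = 1.1162
β_Ulmer = 0.425 × 15.14% / 18.76% = 0.3430
β_Ellery = 0.110 × 38.64% / 18.76% = 0.2266
β_Kestrel = 0.536 × 44.60% / 18.76% = 1.2743
β_P = Σ w_i β_i = 0.23×1.0950 + 0.18×0.6310 + 0.07×1.1162 + 0.16×0.3430 + 0.25×0.2266 + 0.11×1.2743 = 0.6953

0.695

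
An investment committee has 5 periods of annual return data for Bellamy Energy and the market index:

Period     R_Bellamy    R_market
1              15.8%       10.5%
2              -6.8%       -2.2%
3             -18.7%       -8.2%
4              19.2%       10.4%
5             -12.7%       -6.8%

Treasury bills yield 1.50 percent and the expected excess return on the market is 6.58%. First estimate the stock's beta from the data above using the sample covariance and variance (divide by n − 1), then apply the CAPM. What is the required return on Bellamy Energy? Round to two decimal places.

13.77%

Mean R_i = (15.8 − 6.8 − 18.7 + 19.2 − 12.7) / 5 = -0.6400%
Mean R_m = (10.5 − 2.2 − 8.2 + 10.4 − 6.8) / 5 = 0.7400%
Σ(R_i − R̄_i)(R_m − R̄_m) = 622.6080  ⇒  Cov = 622.6080 / 4 = 155.6520
Σ(R_m − R̄_m)² = 333.9920  ⇒  Var(R_m) = 333.9920 / 4 = 83.4980
β = Cov / Var(R_m) = 155.6520 / 83.4980 = 1.8641
E(R) = R_f + β × MRP = 1.50% + 1.8641 × 6.58% = 13.77%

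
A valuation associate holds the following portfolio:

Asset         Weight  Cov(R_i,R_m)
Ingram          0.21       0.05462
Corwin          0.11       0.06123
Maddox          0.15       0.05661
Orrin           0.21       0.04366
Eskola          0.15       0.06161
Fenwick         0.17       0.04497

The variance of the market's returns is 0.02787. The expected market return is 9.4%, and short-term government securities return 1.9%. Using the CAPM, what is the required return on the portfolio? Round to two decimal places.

16.10%

β_Ingram = 0.05462 / 0.02787 = 1.9598
β_Corwin = 0.06123 / 0.02787 = 2.1970
β_Maddox = 0.05661 / 0.02787 = 2.0312
β_Orrin = 0.04366 / 0.02787 = 1.5666
β_Eskola = 0.06161 / 0.02787 = 2.2106
β_Fenwick = 0.04497 / 0.02787 = 1.6136
β_P = Σ w_i β_i = 0.21×1.9598 + 0.11×2.1970 + 0.15×2.0312 + 0.21×1.5666 + 0.15×2.2106 + 0.17×1.6136 = 1.8928
MRP = 9.4% − 1.9% = 7.50%
E(R_P) = R_f + β_P × MRP = 1.9% + 1.8928 × 7.5% = 16.10%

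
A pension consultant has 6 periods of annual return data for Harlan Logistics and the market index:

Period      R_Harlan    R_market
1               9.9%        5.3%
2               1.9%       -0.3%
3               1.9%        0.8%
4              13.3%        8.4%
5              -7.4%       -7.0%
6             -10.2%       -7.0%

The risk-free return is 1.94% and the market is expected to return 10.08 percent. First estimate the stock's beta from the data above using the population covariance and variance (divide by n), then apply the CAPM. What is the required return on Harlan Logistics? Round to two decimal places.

13.82%

Mean R_i = (9.9 + 1.9 + 1.9 + 13.3 − 7.4 − 10.2) / 6 = 1.5667%
Mean R_m = (5.3 − 0.3 + 0.8 + 8.4 − 7.0 − 7.0) / 6 = 0.0333%
Σ(R_i − R̄_i)(R_m − R̄_m) = 288.0267  ⇒  Cov = 288.0267 / 6 = 48.0045
Σ(R_m − R̄_m)² = 197.3733  ⇒  Var(R_m) = 197.3733 / 6 = 32.8956
β = Cov / Var(R_m) = 48.0045 / 32.8956 = 1.4593
MRP = 10.08% − 1.94% = 8.14%
E(R) = R_f + β × MRP = 1.94% + 1.4593 × 8.14% = 13.82%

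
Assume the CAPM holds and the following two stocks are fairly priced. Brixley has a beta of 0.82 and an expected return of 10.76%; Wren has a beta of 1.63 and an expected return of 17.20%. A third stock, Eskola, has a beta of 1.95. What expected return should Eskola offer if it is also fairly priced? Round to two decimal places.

MRP (SML slope) = (17.20% − 10.76%) / (1.63 − 0.82) = 6.44% / 0.81 = 7.9506%
R_f (intercept) = 10.76% − 0.82 × 7.9506% = 4.2405%
E(R_Eskola) = R_f + β × MRP = 4.2405% + 1.95 × 7.9506% = 19.74%

19.74%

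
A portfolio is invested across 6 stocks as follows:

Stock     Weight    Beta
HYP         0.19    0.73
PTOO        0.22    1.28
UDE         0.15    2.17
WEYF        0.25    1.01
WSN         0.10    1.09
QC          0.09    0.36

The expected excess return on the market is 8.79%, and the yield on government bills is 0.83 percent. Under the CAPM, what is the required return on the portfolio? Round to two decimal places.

β_P = Σ w_i β_i = 0.19×0.73 + 0.22×1.28 + 0.15×2.17 + 0.25×1.01 + 0.10×1.09 + 0.09×0.36 = 1.1397
E(R_P) = R_f + β_P × MRP = 0.83% + 1.1397 × 8.79% = 10.85%

10.85%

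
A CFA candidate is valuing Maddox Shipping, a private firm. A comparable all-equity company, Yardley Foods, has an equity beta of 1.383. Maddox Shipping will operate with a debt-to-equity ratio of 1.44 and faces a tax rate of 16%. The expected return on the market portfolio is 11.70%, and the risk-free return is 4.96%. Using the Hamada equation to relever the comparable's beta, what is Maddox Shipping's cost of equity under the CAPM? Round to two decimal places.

β_L = β_U × [1 + (1 − t)(D/E)] = 1.383 × [1 + (1 − 0.16) × 1.44]
    = 1.383 × [1 + 0.84 × 1.44] = 1.383 × 2.2096 = 3.0559
MRP = 11.70% − 4.96% = 6.74%
E(R) = R_f + β_L × MRP = 4.96% + 3.0559 × 6.74% = 25.56%

25.56%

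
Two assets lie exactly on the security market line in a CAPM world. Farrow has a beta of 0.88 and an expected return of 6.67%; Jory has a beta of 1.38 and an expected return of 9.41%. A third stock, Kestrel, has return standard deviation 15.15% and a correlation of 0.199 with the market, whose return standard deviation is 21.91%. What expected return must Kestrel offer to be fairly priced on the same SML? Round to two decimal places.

MRP = (9.41% − 6.67%) / (1.38 − 0.88) = 5.4800%
R_f = 6.67% − 0.88 × 5.4800% = 1.8476%
β_Kestrel = ρ·σ_i/σ_m = 0.199 × 15.15 / 21.91 = 0.1376
E(R_Kestrel) = R_f + β × MRP = 1.8476% + 0.1376 × 5.4800% = 2.60%

2.60%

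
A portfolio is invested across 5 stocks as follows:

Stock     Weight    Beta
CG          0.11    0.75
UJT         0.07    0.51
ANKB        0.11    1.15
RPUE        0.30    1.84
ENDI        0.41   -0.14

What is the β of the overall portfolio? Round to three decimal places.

0.739

β_P = Σ w_i β_i = 0.11×0.75 + 0.07×0.51 + 0.11×1.15 + 0.30×1.84 + 0.41×-0.14 = 0.7393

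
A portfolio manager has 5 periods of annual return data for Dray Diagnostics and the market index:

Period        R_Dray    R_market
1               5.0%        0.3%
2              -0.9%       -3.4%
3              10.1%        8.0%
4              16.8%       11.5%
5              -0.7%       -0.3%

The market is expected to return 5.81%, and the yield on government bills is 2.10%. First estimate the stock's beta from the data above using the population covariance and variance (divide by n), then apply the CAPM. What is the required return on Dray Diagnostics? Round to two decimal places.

6.41%

Mean R_i = (5.0 − 0.9 + 10.1 + 16.8 − 0.7) / 5 = 6.0600%
Mean R_m = (0.3 − 3.4 + 8.0 + 11.5 − 0.3) / 5 = 3.2200%
Σ(R_i − R̄_i)(R_m − R̄_m) = 181.2040  ⇒  Cov = 181.2040 / 5 = 36.2408
Σ(R_m − R̄_m)² = 156.1480  ⇒  Var(R_m) = 156.1480 / 5 = 31.2296
β = Cov / Var(R_m) = 36.2408 / 31.2296 = 1.1605
MRP = 5.81% − 2.10% = 3.71%
E(R) = R_f + β × MRP = 2.10% + 1.1605 × 3.71% = 6.41%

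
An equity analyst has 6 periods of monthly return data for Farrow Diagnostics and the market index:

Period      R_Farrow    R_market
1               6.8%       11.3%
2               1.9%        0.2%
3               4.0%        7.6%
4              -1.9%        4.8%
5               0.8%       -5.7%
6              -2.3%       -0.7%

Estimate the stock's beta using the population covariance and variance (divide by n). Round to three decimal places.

Mean R_i = (6.8 + 1.9 + 4.0 − 1.9 + 0.8 − 2.3) / 6 = 1.5500%
Mean R_m = (11.3 + 0.2 + 7.6 + 4.8 − 5.7 − 0.7) / 6 = 2.9167%
Σ(R_i − R̄_i)(R_m − R̄_m) = 68.4250  ⇒  Cov = 68.4250 / 6 = 11.4042
Σ(R_m − R̄_m)² = 190.4683  ⇒  Var(R_m) = 190.4683 / 6 = 31.7447
β = Cov / Var(R_m) = 11.4042 / 31.7447 = 0.3592

0.359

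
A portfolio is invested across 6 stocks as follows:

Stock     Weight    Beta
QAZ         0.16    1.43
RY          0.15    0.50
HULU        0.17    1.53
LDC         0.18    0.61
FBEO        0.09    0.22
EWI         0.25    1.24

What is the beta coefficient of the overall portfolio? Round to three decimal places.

β_P = Σ w_i β_i = 0.16×1.43 + 0.15×0.50 + 0.17×1.53 + 0.18×0.61 + 0.09×0.22 + 0.25×1.24 = 1.0035

1.004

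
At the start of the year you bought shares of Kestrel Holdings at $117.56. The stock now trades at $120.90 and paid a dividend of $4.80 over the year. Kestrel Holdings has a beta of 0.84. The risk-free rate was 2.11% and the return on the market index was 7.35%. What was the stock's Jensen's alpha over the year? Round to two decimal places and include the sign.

Realised HPR = (P1 + D1 − P0) / P0 = (120.90 + 4.80 − 117.56) / 117.56 = 8.14 / 117.56 = 6.9241%
MRP = 7.35% − 2.11% = 5.24%
CAPM required = R_f + β·MRP = 2.11% + 0.84 × 5.24% = 6.5116%
α = realised − required = 6.9241% − 6.5116% = +0.41%

+0.41%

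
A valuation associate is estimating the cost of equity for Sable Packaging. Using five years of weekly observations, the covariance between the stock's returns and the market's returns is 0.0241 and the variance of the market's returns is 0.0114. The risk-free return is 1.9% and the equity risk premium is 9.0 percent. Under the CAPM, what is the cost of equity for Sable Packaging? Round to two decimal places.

β = Cov(R_i, R_m) / Var(R_m) = 0.0241 / 0.0114 = 2.1140
E(R) = R_f + β × MRP = 1.9% + 2.1140 × 9.0% = 20.93%

20.93%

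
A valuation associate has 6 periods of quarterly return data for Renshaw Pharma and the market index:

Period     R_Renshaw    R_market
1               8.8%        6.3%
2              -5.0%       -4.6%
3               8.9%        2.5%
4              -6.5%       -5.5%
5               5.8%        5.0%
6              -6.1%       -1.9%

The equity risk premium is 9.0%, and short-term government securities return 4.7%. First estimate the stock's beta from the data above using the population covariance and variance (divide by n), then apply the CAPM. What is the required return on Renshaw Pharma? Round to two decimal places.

17.28%

Mean R_i = (8.8 − 5.0 + 8.9 − 6.5 + 5.8 − 6.1) / 6 = 0.9833%
Mean R_m = (6.3 − 4.6 + 2.5 − 5.5 + 5.0 − 1.9) / 6 = 0.3000%
Σ(R_i − R̄_i)(R_m − R̄_m) = 175.2600  ⇒  Cov = 175.2600 / 6 = 29.2100
Σ(R_m − R̄_m)² = 125.4200  ⇒  Var(R_m) = 125.4200 / 6 = 20.9033
β = Cov / Var(R_m) = 29.2100 / 20.9033 = 1.3974
E(R) = R_f + β × MRP = 4.7% + 1.3974 × 9.0% = 17.28%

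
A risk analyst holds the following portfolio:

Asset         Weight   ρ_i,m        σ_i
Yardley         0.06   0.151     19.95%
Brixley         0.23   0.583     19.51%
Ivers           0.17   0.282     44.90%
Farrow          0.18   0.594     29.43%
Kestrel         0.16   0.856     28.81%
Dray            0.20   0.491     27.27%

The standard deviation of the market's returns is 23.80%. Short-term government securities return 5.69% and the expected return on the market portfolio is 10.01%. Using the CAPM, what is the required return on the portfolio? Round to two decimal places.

β_Yardley = 0.151 × 19.95% / 23.80% = 0.1266
β_Brixley = 0.583 × 19.51% / 23.80% = 0.4779
β_Ivers = 0.282 × 44.90% / 23.80% = 0.5320
β_Farrow = 0.594 × 29.43% / 23.80% = 0.7345
β_Kestrel = 0.856 × 28.81% / 23.80% = 1.0362
β_Dray = 0.491 × 27.27% / 23.80% = 0.5626
β_P = Σ w_i β_i = 0.06×0.1266 + 0.23×0.4779 + 0.17×0.5320 + 0.18×0.7345 + 0.16×1.0362 + 0.20×0.5626 = 0.6185
MRP = 10.01% − 5.69% = 4.32%
E(R_P) = R_f + β_P × MRP = 5.69% + 0.6185 × 4.32% = 8.36%

8.36%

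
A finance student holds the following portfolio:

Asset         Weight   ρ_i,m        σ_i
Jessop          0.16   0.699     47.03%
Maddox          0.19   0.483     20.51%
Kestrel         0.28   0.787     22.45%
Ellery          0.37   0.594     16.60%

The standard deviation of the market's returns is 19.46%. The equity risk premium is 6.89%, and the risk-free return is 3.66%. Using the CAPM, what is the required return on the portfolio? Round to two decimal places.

9.23%

β_Jessop = 0.699 × 47.03% / 19.46% = 1.6893
β_Maddox = 0.483 × 20.51% / 19.46% = 0.5091
β_Kestrel = 0.787 × 22.45% / 19.46% = 0.9079
β_Ellery = 0.594 × 16.60% / 19.46% = 0.5067
β_P = Σ w_i β_i = 0.16×1.6893 + 0.19×0.5091 + 0.28×0.9079 + 0.37×0.5067 = 0.8087
E(R_P) = R_f + β_P × MRP = 3.66% + 0.8087 × 6.89% = 9.23%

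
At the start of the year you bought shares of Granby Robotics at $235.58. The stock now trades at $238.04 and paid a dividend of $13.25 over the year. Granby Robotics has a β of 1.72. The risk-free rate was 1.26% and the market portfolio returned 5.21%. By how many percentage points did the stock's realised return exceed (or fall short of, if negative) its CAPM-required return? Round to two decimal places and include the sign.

Realised HPR = (P1 + D1 − P0) / P0 = (238.04 + 13.25 − 235.58) / 235.58 = 15.71 / 235.58 = 6.6686%
MRP = 5.21% − 1.26% = 3.95%
CAPM required = R_f + β·MRP = 1.26% + 1.72 × 3.95% = 8.0540%
α = realised − required = 6.6686% − 8.0540% = -1.39%

-1.39%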